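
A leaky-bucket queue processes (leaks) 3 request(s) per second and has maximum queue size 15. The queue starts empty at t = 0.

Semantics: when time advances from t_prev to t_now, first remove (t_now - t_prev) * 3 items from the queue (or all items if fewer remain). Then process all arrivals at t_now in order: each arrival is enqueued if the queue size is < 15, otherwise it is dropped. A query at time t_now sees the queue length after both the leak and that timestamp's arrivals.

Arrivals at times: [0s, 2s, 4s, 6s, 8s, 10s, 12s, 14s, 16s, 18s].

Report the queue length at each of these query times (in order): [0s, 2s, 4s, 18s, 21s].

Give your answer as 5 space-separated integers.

Queue lengths at query times:
  query t=0s: backlog = 1
  query t=2s: backlog = 1
  query t=4s: backlog = 1
  query t=18s: backlog = 1
  query t=21s: backlog = 0

Answer: 1 1 1 1 0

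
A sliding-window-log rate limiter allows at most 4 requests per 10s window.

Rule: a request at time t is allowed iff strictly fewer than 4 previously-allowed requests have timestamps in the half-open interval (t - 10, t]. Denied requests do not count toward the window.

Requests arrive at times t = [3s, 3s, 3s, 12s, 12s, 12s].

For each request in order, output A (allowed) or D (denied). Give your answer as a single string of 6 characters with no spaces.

Tracking allowed requests in the window:
  req#1 t=3s: ALLOW
  req#2 t=3s: ALLOW
  req#3 t=3s: ALLOW
  req#4 t=12s: ALLOW
  req#5 t=12s: DENY
  req#6 t=12s: DENY

Answer: AAAADD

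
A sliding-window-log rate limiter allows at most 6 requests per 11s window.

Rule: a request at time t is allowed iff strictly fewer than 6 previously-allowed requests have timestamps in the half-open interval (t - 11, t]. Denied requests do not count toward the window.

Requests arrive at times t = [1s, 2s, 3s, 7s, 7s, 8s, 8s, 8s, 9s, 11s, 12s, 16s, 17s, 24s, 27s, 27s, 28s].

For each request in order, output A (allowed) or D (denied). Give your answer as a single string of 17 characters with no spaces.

Tracking allowed requests in the window:
  req#1 t=1s: ALLOW
  req#2 t=2s: ALLOW
  req#3 t=3s: ALLOW
  req#4 t=7s: ALLOW
  req#5 t=7s: ALLOW
  req#6 t=8s: ALLOW
  req#7 t=8s: DENY
  req#8 t=8s: DENY
  req#9 t=9s: DENY
  req#10 t=11s: DENY
  req#11 t=12s: ALLOW
  req#12 t=16s: ALLOW
  req#13 t=17s: ALLOW
  req#14 t=24s: ALLOW
  req#15 t=27s: ALLOW
  req#16 t=27s: ALLOW
  req#17 t=28s: ALLOW

Answer: AAAAAADDDDAAAAAAA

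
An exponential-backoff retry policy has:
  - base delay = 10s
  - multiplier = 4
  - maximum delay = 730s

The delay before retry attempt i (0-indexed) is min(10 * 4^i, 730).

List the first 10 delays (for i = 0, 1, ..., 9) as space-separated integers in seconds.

Answer: 10 40 160 640 730 730 730 730 730 730

Derivation:
Computing each delay:
  i=0: min(10*4^0, 730) = 10
  i=1: min(10*4^1, 730) = 40
  i=2: min(10*4^2, 730) = 160
  i=3: min(10*4^3, 730) = 640
  i=4: min(10*4^4, 730) = 730
  i=5: min(10*4^5, 730) = 730
  i=6: min(10*4^6, 730) = 730
  i=7: min(10*4^7, 730) = 730
  i=8: min(10*4^8, 730) = 730
  i=9: min(10*4^9, 730) = 730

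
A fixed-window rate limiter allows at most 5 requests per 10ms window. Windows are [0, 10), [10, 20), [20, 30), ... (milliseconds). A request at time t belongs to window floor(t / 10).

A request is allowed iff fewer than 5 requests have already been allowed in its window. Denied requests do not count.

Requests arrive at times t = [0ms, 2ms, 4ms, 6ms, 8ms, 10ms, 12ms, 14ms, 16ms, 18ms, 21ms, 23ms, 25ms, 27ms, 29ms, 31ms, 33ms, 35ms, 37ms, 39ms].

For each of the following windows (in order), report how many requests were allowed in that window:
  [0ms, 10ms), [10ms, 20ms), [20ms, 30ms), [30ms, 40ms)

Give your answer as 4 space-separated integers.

Processing requests:
  req#1 t=0ms (window 0): ALLOW
  req#2 t=2ms (window 0): ALLOW
  req#3 t=4ms (window 0): ALLOW
  req#4 t=6ms (window 0): ALLOW
  req#5 t=8ms (window 0): ALLOW
  req#6 t=10ms (window 1): ALLOW
  req#7 t=12ms (window 1): ALLOW
  req#8 t=14ms (window 1): ALLOW
  req#9 t=16ms (window 1): ALLOW
  req#10 t=18ms (window 1): ALLOW
  req#11 t=21ms (window 2): ALLOW
  req#12 t=23ms (window 2): ALLOW
  req#13 t=25ms (window 2): ALLOW
  req#14 t=27ms (window 2): ALLOW
  req#15 t=29ms (window 2): ALLOW
  req#16 t=31ms (window 3): ALLOW
  req#17 t=33ms (window 3): ALLOW
  req#18 t=35ms (window 3): ALLOW
  req#19 t=37ms (window 3): ALLOW
  req#20 t=39ms (window 3): ALLOW

Allowed counts by window: 5 5 5 5

Answer: 5 5 5 5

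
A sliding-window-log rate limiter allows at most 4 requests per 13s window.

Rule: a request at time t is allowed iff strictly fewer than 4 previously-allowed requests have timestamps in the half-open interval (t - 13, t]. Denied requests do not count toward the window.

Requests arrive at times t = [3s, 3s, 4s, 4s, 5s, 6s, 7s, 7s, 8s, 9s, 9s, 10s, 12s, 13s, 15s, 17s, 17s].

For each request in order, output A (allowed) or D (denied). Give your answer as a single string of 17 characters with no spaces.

Tracking allowed requests in the window:
  req#1 t=3s: ALLOW
  req#2 t=3s: ALLOW
  req#3 t=4s: ALLOW
  req#4 t=4s: ALLOW
  req#5 t=5s: DENY
  req#6 t=6s: DENY
  req#7 t=7s: DENY
  req#8 t=7s: DENY
  req#9 t=8s: DENY
  req#10 t=9s: DENY
  req#11 t=9s: DENY
  req#12 t=10s: DENY
  req#13 t=12s: DENY
  req#14 t=13s: DENY
  req#15 t=15s: DENY
  req#16 t=17s: ALLOW
  req#17 t=17s: ALLOW

Answer: AAAADDDDDDDDDDDAA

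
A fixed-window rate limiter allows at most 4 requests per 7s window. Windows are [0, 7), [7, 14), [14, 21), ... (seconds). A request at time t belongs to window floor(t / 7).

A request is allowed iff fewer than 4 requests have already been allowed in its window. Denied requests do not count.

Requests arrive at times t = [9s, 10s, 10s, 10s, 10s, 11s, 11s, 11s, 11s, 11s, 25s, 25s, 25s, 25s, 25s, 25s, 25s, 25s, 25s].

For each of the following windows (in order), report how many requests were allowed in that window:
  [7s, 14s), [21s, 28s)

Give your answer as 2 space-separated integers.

Processing requests:
  req#1 t=9s (window 1): ALLOW
  req#2 t=10s (window 1): ALLOW
  req#3 t=10s (window 1): ALLOW
  req#4 t=10s (window 1): ALLOW
  req#5 t=10s (window 1): DENY
  req#6 t=11s (window 1): DENY
  req#7 t=11s (window 1): DENY
  req#8 t=11s (window 1): DENY
  req#9 t=11s (window 1): DENY
  req#10 t=11s (window 1): DENY
  req#11 t=25s (window 3): ALLOW
  req#12 t=25s (window 3): ALLOW
  req#13 t=25s (window 3): ALLOW
  req#14 t=25s (window 3): ALLOW
  req#15 t=25s (window 3): DENY
  req#16 t=25s (window 3): DENY
  req#17 t=25s (window 3): DENY
  req#18 t=25s (window 3): DENY
  req#19 t=25s (window 3): DENY

Allowed counts by window: 4 4

Answer: 4 4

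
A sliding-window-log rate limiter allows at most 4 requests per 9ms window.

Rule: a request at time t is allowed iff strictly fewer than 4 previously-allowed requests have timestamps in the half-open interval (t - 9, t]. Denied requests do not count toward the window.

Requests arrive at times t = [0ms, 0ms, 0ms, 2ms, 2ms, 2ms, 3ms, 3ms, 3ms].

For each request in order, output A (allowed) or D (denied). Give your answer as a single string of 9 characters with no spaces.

Answer: AAAADDDDD

Derivation:
Tracking allowed requests in the window:
  req#1 t=0ms: ALLOW
  req#2 t=0ms: ALLOW
  req#3 t=0ms: ALLOW
  req#4 t=2ms: ALLOW
  req#5 t=2ms: DENY
  req#6 t=2ms: DENY
  req#7 t=3ms: DENY
  req#8 t=3ms: DENY
  req#9 t=3ms: DENY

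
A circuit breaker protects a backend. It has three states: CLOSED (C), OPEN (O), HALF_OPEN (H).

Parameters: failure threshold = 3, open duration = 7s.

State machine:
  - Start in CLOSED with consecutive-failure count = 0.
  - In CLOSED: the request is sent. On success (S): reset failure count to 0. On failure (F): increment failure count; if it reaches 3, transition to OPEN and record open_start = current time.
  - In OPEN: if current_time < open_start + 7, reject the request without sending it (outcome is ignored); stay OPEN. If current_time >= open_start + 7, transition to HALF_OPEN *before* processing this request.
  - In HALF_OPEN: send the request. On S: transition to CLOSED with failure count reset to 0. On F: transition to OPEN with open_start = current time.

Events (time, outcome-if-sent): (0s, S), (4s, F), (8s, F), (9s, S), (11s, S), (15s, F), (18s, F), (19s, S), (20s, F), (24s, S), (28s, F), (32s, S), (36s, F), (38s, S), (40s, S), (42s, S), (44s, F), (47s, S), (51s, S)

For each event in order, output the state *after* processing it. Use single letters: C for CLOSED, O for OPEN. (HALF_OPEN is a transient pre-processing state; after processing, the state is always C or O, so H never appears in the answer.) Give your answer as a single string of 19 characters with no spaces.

State after each event:
  event#1 t=0s outcome=S: state=CLOSED
  event#2 t=4s outcome=F: state=CLOSED
  event#3 t=8s outcome=F: state=CLOSED
  event#4 t=9s outcome=S: state=CLOSED
  event#5 t=11s outcome=S: state=CLOSED
  event#6 t=15s outcome=F: state=CLOSED
  event#7 t=18s outcome=F: state=CLOSED
  event#8 t=19s outcome=S: state=CLOSED
  event#9 t=20s outcome=F: state=CLOSED
  event#10 t=24s outcome=S: state=CLOSED
  event#11 t=28s outcome=F: state=CLOSED
  event#12 t=32s outcome=S: state=CLOSED
  event#13 t=36s outcome=F: state=CLOSED
  event#14 t=38s outcome=S: state=CLOSED
  event#15 t=40s outcome=S: state=CLOSED
  event#16 t=42s outcome=S: state=CLOSED
  event#17 t=44s outcome=F: state=CLOSED
  event#18 t=47s outcome=S: state=CLOSED
  event#19 t=51s outcome=S: state=CLOSED

Answer: CCCCCCCCCCCCCCCCCCC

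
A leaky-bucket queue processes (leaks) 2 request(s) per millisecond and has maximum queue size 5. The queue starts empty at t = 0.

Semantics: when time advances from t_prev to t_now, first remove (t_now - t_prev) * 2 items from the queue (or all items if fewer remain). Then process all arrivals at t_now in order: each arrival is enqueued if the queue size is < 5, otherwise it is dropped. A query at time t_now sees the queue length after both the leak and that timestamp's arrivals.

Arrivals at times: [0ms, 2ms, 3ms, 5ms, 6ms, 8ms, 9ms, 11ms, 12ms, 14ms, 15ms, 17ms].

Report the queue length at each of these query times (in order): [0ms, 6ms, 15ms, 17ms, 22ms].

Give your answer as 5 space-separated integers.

Queue lengths at query times:
  query t=0ms: backlog = 1
  query t=6ms: backlog = 1
  query t=15ms: backlog = 1
  query t=17ms: backlog = 1
  query t=22ms: backlog = 0

Answer: 1 1 1 1 0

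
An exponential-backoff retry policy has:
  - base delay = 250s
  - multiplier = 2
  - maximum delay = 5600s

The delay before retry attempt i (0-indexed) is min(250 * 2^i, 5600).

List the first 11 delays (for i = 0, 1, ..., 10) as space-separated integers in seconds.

Answer: 250 500 1000 2000 4000 5600 5600 5600 5600 5600 5600

Derivation:
Computing each delay:
  i=0: min(250*2^0, 5600) = 250
  i=1: min(250*2^1, 5600) = 500
  i=2: min(250*2^2, 5600) = 1000
  i=3: min(250*2^3, 5600) = 2000
  i=4: min(250*2^4, 5600) = 4000
  i=5: min(250*2^5, 5600) = 5600
  i=6: min(250*2^6, 5600) = 5600
  i=7: min(250*2^7, 5600) = 5600
  i=8: min(250*2^8, 5600) = 5600
  i=9: min(250*2^9, 5600) = 5600
  i=10: min(250*2^10, 5600) = 5600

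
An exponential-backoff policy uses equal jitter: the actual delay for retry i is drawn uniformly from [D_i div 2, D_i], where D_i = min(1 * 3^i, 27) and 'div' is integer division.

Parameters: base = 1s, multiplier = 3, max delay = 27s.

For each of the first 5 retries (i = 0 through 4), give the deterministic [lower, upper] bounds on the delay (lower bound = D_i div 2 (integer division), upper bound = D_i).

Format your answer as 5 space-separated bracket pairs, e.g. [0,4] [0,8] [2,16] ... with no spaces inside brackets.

Answer: [0,1] [1,3] [4,9] [13,27] [13,27]

Derivation:
Computing bounds per retry:
  i=0: D_i=min(1*3^0,27)=1, bounds=[0,1]
  i=1: D_i=min(1*3^1,27)=3, bounds=[1,3]
  i=2: D_i=min(1*3^2,27)=9, bounds=[4,9]
  i=3: D_i=min(1*3^3,27)=27, bounds=[13,27]
  i=4: D_i=min(1*3^4,27)=27, bounds=[13,27]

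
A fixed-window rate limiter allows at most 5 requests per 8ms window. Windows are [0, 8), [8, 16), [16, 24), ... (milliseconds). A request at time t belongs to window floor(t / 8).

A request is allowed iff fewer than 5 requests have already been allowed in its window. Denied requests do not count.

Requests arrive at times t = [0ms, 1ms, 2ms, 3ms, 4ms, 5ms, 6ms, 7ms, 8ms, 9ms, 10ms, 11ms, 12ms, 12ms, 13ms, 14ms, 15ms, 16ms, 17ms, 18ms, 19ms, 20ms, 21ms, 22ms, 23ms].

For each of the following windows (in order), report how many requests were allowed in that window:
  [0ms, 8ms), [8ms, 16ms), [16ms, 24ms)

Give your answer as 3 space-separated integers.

Processing requests:
  req#1 t=0ms (window 0): ALLOW
  req#2 t=1ms (window 0): ALLOW
  req#3 t=2ms (window 0): ALLOW
  req#4 t=3ms (window 0): ALLOW
  req#5 t=4ms (window 0): ALLOW
  req#6 t=5ms (window 0): DENY
  req#7 t=6ms (window 0): DENY
  req#8 t=7ms (window 0): DENY
  req#9 t=8ms (window 1): ALLOW
  req#10 t=9ms (window 1): ALLOW
  req#11 t=10ms (window 1): ALLOW
  req#12 t=11ms (window 1): ALLOW
  req#13 t=12ms (window 1): ALLOW
  req#14 t=12ms (window 1): DENY
  req#15 t=13ms (window 1): DENY
  req#16 t=14ms (window 1): DENY
  req#17 t=15ms (window 1): DENY
  req#18 t=16ms (window 2): ALLOW
  req#19 t=17ms (window 2): ALLOW
  req#20 t=18ms (window 2): ALLOW
  req#21 t=19ms (window 2): ALLOW
  req#22 t=20ms (window 2): ALLOW
  req#23 t=21ms (window 2): DENY
  req#24 t=22ms (window 2): DENY
  req#25 t=23ms (window 2): DENY

Allowed counts by window: 5 5 5

Answer: 5 5 5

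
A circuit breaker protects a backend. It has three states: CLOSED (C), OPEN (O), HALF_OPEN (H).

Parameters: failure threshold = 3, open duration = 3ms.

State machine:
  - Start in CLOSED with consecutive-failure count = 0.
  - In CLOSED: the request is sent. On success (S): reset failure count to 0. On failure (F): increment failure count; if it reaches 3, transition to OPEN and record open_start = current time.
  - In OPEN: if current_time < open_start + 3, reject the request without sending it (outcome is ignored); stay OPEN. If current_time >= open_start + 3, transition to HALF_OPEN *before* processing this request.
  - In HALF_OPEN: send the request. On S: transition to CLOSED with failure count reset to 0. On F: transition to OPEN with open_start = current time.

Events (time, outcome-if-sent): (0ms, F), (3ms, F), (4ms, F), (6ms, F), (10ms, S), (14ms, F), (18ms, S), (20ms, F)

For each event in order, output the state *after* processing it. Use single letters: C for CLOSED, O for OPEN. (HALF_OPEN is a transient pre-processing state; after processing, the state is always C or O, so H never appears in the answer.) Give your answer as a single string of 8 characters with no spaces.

State after each event:
  event#1 t=0ms outcome=F: state=CLOSED
  event#2 t=3ms outcome=F: state=CLOSED
  event#3 t=4ms outcome=F: state=OPEN
  event#4 t=6ms outcome=F: state=OPEN
  event#5 t=10ms outcome=S: state=CLOSED
  event#6 t=14ms outcome=F: state=CLOSED
  event#7 t=18ms outcome=S: state=CLOSED
  event#8 t=20ms outcome=F: state=CLOSED

Answer: CCOOCCCC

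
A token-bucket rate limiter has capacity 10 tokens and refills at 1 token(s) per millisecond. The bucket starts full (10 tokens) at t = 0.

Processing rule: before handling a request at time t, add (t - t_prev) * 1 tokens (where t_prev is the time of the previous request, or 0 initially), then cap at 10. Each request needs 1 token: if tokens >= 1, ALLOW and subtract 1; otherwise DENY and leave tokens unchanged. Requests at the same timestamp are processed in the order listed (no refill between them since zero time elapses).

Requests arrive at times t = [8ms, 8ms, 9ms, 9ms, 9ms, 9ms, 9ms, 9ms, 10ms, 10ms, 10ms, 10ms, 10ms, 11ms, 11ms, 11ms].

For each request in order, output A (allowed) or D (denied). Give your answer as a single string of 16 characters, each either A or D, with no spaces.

Answer: AAAAAAAAAAAADADD

Derivation:
Simulating step by step:
  req#1 t=8ms: ALLOW
  req#2 t=8ms: ALLOW
  req#3 t=9ms: ALLOW
  req#4 t=9ms: ALLOW
  req#5 t=9ms: ALLOW
  req#6 t=9ms: ALLOW
  req#7 t=9ms: ALLOW
  req#8 t=9ms: ALLOW
  req#9 t=10ms: ALLOW
  req#10 t=10ms: ALLOW
  req#11 t=10ms: ALLOW
  req#12 t=10ms: ALLOW
  req#13 t=10ms: DENY
  req#14 t=11ms: ALLOW
  req#15 t=11ms: DENY
  req#16 t=11ms: DENY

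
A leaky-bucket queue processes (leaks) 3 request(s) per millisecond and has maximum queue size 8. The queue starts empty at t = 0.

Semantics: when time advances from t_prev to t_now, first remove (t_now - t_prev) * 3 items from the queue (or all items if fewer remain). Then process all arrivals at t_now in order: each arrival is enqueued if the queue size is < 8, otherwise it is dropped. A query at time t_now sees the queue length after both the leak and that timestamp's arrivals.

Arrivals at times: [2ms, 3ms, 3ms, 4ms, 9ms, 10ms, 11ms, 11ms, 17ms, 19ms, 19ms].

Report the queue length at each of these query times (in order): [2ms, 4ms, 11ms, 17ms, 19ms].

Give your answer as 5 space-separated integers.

Queue lengths at query times:
  query t=2ms: backlog = 1
  query t=4ms: backlog = 1
  query t=11ms: backlog = 2
  query t=17ms: backlog = 1
  query t=19ms: backlog = 2

Answer: 1 1 2 1 2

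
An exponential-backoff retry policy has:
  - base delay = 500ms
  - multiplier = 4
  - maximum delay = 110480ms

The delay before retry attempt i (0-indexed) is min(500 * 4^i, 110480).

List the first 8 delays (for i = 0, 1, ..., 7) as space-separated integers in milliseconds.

Computing each delay:
  i=0: min(500*4^0, 110480) = 500
  i=1: min(500*4^1, 110480) = 2000
  i=2: min(500*4^2, 110480) = 8000
  i=3: min(500*4^3, 110480) = 32000
  i=4: min(500*4^4, 110480) = 110480
  i=5: min(500*4^5, 110480) = 110480
  i=6: min(500*4^6, 110480) = 110480
  i=7: min(500*4^7, 110480) = 110480

Answer: 500 2000 8000 32000 110480 110480 110480 110480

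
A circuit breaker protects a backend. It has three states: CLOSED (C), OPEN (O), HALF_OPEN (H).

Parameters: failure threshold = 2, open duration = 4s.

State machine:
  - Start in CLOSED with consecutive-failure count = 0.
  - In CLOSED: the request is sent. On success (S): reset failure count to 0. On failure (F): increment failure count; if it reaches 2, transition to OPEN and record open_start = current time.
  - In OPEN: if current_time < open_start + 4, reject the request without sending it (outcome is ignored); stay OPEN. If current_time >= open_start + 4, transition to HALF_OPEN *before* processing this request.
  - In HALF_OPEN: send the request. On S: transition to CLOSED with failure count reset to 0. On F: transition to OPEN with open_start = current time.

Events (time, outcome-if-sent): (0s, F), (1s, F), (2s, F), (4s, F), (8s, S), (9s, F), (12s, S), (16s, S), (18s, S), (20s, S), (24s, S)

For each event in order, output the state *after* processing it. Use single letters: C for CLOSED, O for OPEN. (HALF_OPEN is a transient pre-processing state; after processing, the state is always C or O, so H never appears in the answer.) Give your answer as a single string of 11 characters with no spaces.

Answer: COOOCCCCCCC

Derivation:
State after each event:
  event#1 t=0s outcome=F: state=CLOSED
  event#2 t=1s outcome=F: state=OPEN
  event#3 t=2s outcome=F: state=OPEN
  event#4 t=4s outcome=F: state=OPEN
  event#5 t=8s outcome=S: state=CLOSED
  event#6 t=9s outcome=F: state=CLOSED
  event#7 t=12s outcome=S: state=CLOSED
  event#8 t=16s outcome=S: state=CLOSED
  event#9 t=18s outcome=S: state=CLOSED
  event#10 t=20s outcome=S: state=CLOSED
  event#11 t=24s outcome=S: state=CLOSED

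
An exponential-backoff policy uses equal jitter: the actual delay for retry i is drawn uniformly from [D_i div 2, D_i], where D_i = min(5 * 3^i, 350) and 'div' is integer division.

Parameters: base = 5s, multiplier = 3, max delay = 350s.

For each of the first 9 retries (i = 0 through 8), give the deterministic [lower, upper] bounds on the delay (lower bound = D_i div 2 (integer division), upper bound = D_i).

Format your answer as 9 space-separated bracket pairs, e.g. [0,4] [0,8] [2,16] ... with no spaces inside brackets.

Computing bounds per retry:
  i=0: D_i=min(5*3^0,350)=5, bounds=[2,5]
  i=1: D_i=min(5*3^1,350)=15, bounds=[7,15]
  i=2: D_i=min(5*3^2,350)=45, bounds=[22,45]
  i=3: D_i=min(5*3^3,350)=135, bounds=[67,135]
  i=4: D_i=min(5*3^4,350)=350, bounds=[175,350]
  i=5: D_i=min(5*3^5,350)=350, bounds=[175,350]
  i=6: D_i=min(5*3^6,350)=350, bounds=[175,350]
  i=7: D_i=min(5*3^7,350)=350, bounds=[175,350]
  i=8: D_i=min(5*3^8,350)=350, bounds=[175,350]

Answer: [2,5] [7,15] [22,45] [67,135] [175,350] [175,350] [175,350] [175,350] [175,350]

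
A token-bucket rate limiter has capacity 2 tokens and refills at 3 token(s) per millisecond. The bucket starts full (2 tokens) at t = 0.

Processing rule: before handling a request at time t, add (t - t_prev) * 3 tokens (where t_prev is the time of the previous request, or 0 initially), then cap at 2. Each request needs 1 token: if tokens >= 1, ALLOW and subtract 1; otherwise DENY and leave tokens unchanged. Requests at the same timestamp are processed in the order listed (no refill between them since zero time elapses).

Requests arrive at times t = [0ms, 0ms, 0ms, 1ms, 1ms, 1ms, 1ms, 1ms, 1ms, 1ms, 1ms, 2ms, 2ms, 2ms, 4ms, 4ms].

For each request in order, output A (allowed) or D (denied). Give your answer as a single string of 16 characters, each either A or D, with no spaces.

Simulating step by step:
  req#1 t=0ms: ALLOW
  req#2 t=0ms: ALLOW
  req#3 t=0ms: DENY
  req#4 t=1ms: ALLOW
  req#5 t=1ms: ALLOW
  req#6 t=1ms: DENY
  req#7 t=1ms: DENY
  req#8 t=1ms: DENY
  req#9 t=1ms: DENY
  req#10 t=1ms: DENY
  req#11 t=1ms: DENY
  req#12 t=2ms: ALLOW
  req#13 t=2ms: ALLOW
  req#14 t=2ms: DENY
  req#15 t=4ms: ALLOW
  req#16 t=4ms: ALLOW

Answer: AADAADDDDDDAADAA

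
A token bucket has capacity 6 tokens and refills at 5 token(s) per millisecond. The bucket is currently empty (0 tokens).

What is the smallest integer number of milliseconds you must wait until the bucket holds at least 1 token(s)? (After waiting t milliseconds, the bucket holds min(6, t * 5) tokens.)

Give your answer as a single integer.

Answer: 1

Derivation:
Need t * 5 >= 1, so t >= 1/5.
Smallest integer t = ceil(1/5) = 1.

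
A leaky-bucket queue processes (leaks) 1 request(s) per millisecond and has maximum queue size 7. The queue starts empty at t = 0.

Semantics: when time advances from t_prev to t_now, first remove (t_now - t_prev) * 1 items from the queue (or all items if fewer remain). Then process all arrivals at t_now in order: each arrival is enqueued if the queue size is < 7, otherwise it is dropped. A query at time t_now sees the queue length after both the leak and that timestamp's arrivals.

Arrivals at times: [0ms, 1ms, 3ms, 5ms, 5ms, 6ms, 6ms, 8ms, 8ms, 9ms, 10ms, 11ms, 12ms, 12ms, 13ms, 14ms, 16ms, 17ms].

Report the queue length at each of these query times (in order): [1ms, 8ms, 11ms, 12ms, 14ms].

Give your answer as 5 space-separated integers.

Answer: 1 3 3 4 4

Derivation:
Queue lengths at query times:
  query t=1ms: backlog = 1
  query t=8ms: backlog = 3
  query t=11ms: backlog = 3
  query t=12ms: backlog = 4
  query t=14ms: backlog = 4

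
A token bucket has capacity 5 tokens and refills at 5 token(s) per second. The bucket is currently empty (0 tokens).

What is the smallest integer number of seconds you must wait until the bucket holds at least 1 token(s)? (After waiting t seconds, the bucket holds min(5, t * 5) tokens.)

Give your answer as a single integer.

Need t * 5 >= 1, so t >= 1/5.
Smallest integer t = ceil(1/5) = 1.

Answer: 1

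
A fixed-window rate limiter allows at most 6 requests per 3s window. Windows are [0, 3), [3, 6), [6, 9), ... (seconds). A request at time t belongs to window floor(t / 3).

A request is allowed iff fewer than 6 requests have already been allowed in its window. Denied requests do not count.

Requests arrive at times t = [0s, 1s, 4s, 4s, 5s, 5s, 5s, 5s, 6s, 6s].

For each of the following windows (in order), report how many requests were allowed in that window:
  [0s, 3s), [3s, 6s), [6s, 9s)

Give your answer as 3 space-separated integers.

Processing requests:
  req#1 t=0s (window 0): ALLOW
  req#2 t=1s (window 0): ALLOW
  req#3 t=4s (window 1): ALLOW
  req#4 t=4s (window 1): ALLOW
  req#5 t=5s (window 1): ALLOW
  req#6 t=5s (window 1): ALLOW
  req#7 t=5s (window 1): ALLOW
  req#8 t=5s (window 1): ALLOW
  req#9 t=6s (window 2): ALLOW
  req#10 t=6s (window 2): ALLOW

Allowed counts by window: 2 6 2

Answer: 2 6 2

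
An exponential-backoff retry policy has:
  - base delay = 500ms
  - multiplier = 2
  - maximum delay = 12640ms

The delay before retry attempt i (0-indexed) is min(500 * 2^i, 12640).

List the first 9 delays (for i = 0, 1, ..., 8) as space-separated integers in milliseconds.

Computing each delay:
  i=0: min(500*2^0, 12640) = 500
  i=1: min(500*2^1, 12640) = 1000
  i=2: min(500*2^2, 12640) = 2000
  i=3: min(500*2^3, 12640) = 4000
  i=4: min(500*2^4, 12640) = 8000
  i=5: min(500*2^5, 12640) = 12640
  i=6: min(500*2^6, 12640) = 12640
  i=7: min(500*2^7, 12640) = 12640
  i=8: min(500*2^8, 12640) = 12640

Answer: 500 1000 2000 4000 8000 12640 12640 12640 12640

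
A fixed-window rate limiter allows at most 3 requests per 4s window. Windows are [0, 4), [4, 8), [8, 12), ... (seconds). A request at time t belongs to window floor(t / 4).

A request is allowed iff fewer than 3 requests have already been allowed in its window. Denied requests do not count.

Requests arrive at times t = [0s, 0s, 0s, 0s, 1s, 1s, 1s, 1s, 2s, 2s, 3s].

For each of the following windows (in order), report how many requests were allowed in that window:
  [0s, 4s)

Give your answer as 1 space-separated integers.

Answer: 3

Derivation:
Processing requests:
  req#1 t=0s (window 0): ALLOW
  req#2 t=0s (window 0): ALLOW
  req#3 t=0s (window 0): ALLOW
  req#4 t=0s (window 0): DENY
  req#5 t=1s (window 0): DENY
  req#6 t=1s (window 0): DENY
  req#7 t=1s (window 0): DENY
  req#8 t=1s (window 0): DENY
  req#9 t=2s (window 0): DENY
  req#10 t=2s (window 0): DENY
  req#11 t=3s (window 0): DENY

Allowed counts by window: 3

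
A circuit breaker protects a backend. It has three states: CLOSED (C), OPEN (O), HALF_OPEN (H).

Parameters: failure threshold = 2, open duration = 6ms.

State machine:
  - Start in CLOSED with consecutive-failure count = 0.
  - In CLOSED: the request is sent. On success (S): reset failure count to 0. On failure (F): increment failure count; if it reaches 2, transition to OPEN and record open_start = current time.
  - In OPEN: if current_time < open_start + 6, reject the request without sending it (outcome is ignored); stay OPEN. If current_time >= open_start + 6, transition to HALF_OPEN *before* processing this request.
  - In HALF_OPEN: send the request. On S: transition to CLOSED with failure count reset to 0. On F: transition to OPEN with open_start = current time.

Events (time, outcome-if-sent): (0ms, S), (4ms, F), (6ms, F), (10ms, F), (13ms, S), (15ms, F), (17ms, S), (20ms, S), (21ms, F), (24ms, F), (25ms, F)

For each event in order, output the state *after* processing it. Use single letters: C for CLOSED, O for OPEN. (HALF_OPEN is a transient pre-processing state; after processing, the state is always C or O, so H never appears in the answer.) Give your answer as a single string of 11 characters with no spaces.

State after each event:
  event#1 t=0ms outcome=S: state=CLOSED
  event#2 t=4ms outcome=F: state=CLOSED
  event#3 t=6ms outcome=F: state=OPEN
  event#4 t=10ms outcome=F: state=OPEN
  event#5 t=13ms outcome=S: state=CLOSED
  event#6 t=15ms outcome=F: state=CLOSED
  event#7 t=17ms outcome=S: state=CLOSED
  event#8 t=20ms outcome=S: state=CLOSED
  event#9 t=21ms outcome=F: state=CLOSED
  event#10 t=24ms outcome=F: state=OPEN
  event#11 t=25ms outcome=F: state=OPEN

Answer: CCOOCCCCCOO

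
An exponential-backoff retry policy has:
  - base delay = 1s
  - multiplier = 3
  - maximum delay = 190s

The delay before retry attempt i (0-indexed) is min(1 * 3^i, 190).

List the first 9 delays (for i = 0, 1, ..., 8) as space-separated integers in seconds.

Answer: 1 3 9 27 81 190 190 190 190

Derivation:
Computing each delay:
  i=0: min(1*3^0, 190) = 1
  i=1: min(1*3^1, 190) = 3
  i=2: min(1*3^2, 190) = 9
  i=3: min(1*3^3, 190) = 27
  i=4: min(1*3^4, 190) = 81
  i=5: min(1*3^5, 190) = 190
  i=6: min(1*3^6, 190) = 190
  i=7: min(1*3^7, 190) = 190
  i=8: min(1*3^8, 190) = 190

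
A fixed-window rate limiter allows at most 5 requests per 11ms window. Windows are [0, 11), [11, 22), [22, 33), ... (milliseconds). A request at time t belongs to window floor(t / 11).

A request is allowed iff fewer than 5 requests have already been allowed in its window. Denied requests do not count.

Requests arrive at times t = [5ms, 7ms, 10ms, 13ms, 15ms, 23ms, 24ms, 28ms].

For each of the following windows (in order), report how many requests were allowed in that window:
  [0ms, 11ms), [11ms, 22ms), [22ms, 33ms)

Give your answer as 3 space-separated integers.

Processing requests:
  req#1 t=5ms (window 0): ALLOW
  req#2 t=7ms (window 0): ALLOW
  req#3 t=10ms (window 0): ALLOW
  req#4 t=13ms (window 1): ALLOW
  req#5 t=15ms (window 1): ALLOW
  req#6 t=23ms (window 2): ALLOW
  req#7 t=24ms (window 2): ALLOW
  req#8 t=28ms (window 2): ALLOW

Allowed counts by window: 3 2 3

Answer: 3 2 3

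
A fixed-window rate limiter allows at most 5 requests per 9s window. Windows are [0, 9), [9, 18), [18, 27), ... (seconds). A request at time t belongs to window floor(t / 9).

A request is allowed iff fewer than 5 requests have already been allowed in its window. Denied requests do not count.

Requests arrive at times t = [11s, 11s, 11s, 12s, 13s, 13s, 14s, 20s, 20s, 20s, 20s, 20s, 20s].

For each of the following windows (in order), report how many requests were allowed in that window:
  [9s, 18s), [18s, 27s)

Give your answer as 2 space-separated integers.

Processing requests:
  req#1 t=11s (window 1): ALLOW
  req#2 t=11s (window 1): ALLOW
  req#3 t=11s (window 1): ALLOW
  req#4 t=12s (window 1): ALLOW
  req#5 t=13s (window 1): ALLOW
  req#6 t=13s (window 1): DENY
  req#7 t=14s (window 1): DENY
  req#8 t=20s (window 2): ALLOW
  req#9 t=20s (window 2): ALLOW
  req#10 t=20s (window 2): ALLOW
  req#11 t=20s (window 2): ALLOW
  req#12 t=20s (window 2): ALLOW
  req#13 t=20s (window 2): DENY

Allowed counts by window: 5 5

Answer: 5 5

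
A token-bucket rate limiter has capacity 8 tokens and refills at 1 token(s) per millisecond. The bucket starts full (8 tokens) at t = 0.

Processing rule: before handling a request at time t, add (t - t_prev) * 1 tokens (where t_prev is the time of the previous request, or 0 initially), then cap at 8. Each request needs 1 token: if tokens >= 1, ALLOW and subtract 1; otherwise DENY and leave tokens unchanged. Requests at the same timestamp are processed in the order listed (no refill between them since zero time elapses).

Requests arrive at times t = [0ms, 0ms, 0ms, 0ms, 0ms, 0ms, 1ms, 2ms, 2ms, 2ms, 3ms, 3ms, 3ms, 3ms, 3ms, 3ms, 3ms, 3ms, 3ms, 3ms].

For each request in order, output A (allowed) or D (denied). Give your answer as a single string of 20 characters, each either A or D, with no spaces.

Simulating step by step:
  req#1 t=0ms: ALLOW
  req#2 t=0ms: ALLOW
  req#3 t=0ms: ALLOW
  req#4 t=0ms: ALLOW
  req#5 t=0ms: ALLOW
  req#6 t=0ms: ALLOW
  req#7 t=1ms: ALLOW
  req#8 t=2ms: ALLOW
  req#9 t=2ms: ALLOW
  req#10 t=2ms: ALLOW
  req#11 t=3ms: ALLOW
  req#12 t=3ms: DENY
  req#13 t=3ms: DENY
  req#14 t=3ms: DENY
  req#15 t=3ms: DENY
  req#16 t=3ms: DENY
  req#17 t=3ms: DENY
  req#18 t=3ms: DENY
  req#19 t=3ms: DENY
  req#20 t=3ms: DENY

Answer: AAAAAAAAAAADDDDDDDDD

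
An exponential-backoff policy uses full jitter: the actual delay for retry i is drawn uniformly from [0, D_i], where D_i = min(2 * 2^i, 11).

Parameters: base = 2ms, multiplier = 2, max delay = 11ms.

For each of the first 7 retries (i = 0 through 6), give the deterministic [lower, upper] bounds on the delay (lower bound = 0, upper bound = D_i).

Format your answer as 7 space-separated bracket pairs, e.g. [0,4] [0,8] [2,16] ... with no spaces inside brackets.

Computing bounds per retry:
  i=0: D_i=min(2*2^0,11)=2, bounds=[0,2]
  i=1: D_i=min(2*2^1,11)=4, bounds=[0,4]
  i=2: D_i=min(2*2^2,11)=8, bounds=[0,8]
  i=3: D_i=min(2*2^3,11)=11, bounds=[0,11]
  i=4: D_i=min(2*2^4,11)=11, bounds=[0,11]
  i=5: D_i=min(2*2^5,11)=11, bounds=[0,11]
  i=6: D_i=min(2*2^6,11)=11, bounds=[0,11]

Answer: [0,2] [0,4] [0,8] [0,11] [0,11] [0,11] [0,11]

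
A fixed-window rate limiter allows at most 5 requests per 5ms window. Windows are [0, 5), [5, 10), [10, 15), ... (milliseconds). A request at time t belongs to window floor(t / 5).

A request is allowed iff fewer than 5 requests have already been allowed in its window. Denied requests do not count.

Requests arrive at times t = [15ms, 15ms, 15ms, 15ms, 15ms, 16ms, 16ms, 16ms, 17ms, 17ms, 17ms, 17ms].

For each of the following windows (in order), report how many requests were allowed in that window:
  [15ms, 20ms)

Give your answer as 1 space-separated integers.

Answer: 5

Derivation:
Processing requests:
  req#1 t=15ms (window 3): ALLOW
  req#2 t=15ms (window 3): ALLOW
  req#3 t=15ms (window 3): ALLOW
  req#4 t=15ms (window 3): ALLOW
  req#5 t=15ms (window 3): ALLOW
  req#6 t=16ms (window 3): DENY
  req#7 t=16ms (window 3): DENY
  req#8 t=16ms (window 3): DENY
  req#9 t=17ms (window 3): DENY
  req#10 t=17ms (window 3): DENY
  req#11 t=17ms (window 3): DENY
  req#12 t=17ms (window 3): DENY

Allowed counts by window: 5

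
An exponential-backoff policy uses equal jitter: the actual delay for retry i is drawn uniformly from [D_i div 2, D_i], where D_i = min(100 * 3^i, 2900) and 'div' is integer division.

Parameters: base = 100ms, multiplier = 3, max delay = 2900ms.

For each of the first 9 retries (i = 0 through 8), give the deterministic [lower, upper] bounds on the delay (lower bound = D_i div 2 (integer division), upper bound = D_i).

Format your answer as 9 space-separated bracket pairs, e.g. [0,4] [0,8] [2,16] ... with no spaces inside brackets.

Computing bounds per retry:
  i=0: D_i=min(100*3^0,2900)=100, bounds=[50,100]
  i=1: D_i=min(100*3^1,2900)=300, bounds=[150,300]
  i=2: D_i=min(100*3^2,2900)=900, bounds=[450,900]
  i=3: D_i=min(100*3^3,2900)=2700, bounds=[1350,2700]
  i=4: D_i=min(100*3^4,2900)=2900, bounds=[1450,2900]
  i=5: D_i=min(100*3^5,2900)=2900, bounds=[1450,2900]
  i=6: D_i=min(100*3^6,2900)=2900, bounds=[1450,2900]
  i=7: D_i=min(100*3^7,2900)=2900, bounds=[1450,2900]
  i=8: D_i=min(100*3^8,2900)=2900, bounds=[1450,2900]

Answer: [50,100] [150,300] [450,900] [1350,2700] [1450,2900] [1450,2900] [1450,2900] [1450,2900] [1450,2900]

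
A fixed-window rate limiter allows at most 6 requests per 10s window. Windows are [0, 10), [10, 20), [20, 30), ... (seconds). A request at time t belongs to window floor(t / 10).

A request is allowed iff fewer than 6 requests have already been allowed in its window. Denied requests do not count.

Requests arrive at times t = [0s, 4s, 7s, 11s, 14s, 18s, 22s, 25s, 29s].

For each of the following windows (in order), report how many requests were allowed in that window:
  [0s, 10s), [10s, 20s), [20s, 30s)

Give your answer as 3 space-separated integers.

Processing requests:
  req#1 t=0s (window 0): ALLOW
  req#2 t=4s (window 0): ALLOW
  req#3 t=7s (window 0): ALLOW
  req#4 t=11s (window 1): ALLOW
  req#5 t=14s (window 1): ALLOW
  req#6 t=18s (window 1): ALLOW
  req#7 t=22s (window 2): ALLOW
  req#8 t=25s (window 2): ALLOW
  req#9 t=29s (window 2): ALLOW

Allowed counts by window: 3 3 3

Answer: 3 3 3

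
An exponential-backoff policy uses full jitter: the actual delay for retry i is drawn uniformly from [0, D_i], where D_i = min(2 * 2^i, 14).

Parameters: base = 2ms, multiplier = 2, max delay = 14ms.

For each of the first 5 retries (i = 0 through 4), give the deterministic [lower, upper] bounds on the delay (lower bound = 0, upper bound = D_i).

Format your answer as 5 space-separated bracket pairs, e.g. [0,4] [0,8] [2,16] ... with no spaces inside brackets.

Computing bounds per retry:
  i=0: D_i=min(2*2^0,14)=2, bounds=[0,2]
  i=1: D_i=min(2*2^1,14)=4, bounds=[0,4]
  i=2: D_i=min(2*2^2,14)=8, bounds=[0,8]
  i=3: D_i=min(2*2^3,14)=14, bounds=[0,14]
  i=4: D_i=min(2*2^4,14)=14, bounds=[0,14]

Answer: [0,2] [0,4] [0,8] [0,14] [0,14]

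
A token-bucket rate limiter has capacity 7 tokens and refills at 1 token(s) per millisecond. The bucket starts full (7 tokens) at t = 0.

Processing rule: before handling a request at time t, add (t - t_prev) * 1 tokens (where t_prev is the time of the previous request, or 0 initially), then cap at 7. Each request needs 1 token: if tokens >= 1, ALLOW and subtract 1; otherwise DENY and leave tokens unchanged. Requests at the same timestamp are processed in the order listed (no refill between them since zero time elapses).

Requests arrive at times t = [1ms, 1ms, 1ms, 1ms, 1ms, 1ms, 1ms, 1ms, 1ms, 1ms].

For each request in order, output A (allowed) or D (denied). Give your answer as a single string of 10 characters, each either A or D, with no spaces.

Answer: AAAAAAADDD

Derivation:
Simulating step by step:
  req#1 t=1ms: ALLOW
  req#2 t=1ms: ALLOW
  req#3 t=1ms: ALLOW
  req#4 t=1ms: ALLOW
  req#5 t=1ms: ALLOW
  req#6 t=1ms: ALLOW
  req#7 t=1ms: ALLOW
  req#8 t=1ms: DENY
  req#9 t=1ms: DENY
  req#10 t=1ms: DENY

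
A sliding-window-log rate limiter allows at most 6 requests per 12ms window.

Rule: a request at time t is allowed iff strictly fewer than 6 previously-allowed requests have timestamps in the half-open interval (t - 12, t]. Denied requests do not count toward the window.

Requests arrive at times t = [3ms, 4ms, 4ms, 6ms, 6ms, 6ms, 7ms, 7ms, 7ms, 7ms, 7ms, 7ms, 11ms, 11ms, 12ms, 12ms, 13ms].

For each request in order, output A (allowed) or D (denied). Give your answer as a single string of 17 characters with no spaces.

Answer: AAAAAADDDDDDDDDDD

Derivation:
Tracking allowed requests in the window:
  req#1 t=3ms: ALLOW
  req#2 t=4ms: ALLOW
  req#3 t=4ms: ALLOW
  req#4 t=6ms: ALLOW
  req#5 t=6ms: ALLOW
  req#6 t=6ms: ALLOW
  req#7 t=7ms: DENY
  req#8 t=7ms: DENY
  req#9 t=7ms: DENY
  req#10 t=7ms: DENY
  req#11 t=7ms: DENY
  req#12 t=7ms: DENY
  req#13 t=11ms: DENY
  req#14 t=11ms: DENY
  req#15 t=12ms: DENY
  req#16 t=12ms: DENY
  req#17 t=13ms: DENY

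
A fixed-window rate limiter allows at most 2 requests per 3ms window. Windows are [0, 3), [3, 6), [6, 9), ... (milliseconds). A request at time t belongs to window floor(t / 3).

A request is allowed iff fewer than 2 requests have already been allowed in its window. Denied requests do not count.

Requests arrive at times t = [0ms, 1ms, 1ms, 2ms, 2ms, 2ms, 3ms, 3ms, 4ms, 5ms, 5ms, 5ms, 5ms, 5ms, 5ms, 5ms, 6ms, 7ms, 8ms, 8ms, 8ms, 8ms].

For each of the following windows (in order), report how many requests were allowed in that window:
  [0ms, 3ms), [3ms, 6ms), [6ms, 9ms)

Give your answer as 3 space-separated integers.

Answer: 2 2 2

Derivation:
Processing requests:
  req#1 t=0ms (window 0): ALLOW
  req#2 t=1ms (window 0): ALLOW
  req#3 t=1ms (window 0): DENY
  req#4 t=2ms (window 0): DENY
  req#5 t=2ms (window 0): DENY
  req#6 t=2ms (window 0): DENY
  req#7 t=3ms (window 1): ALLOW
  req#8 t=3ms (window 1): ALLOW
  req#9 t=4ms (window 1): DENY
  req#10 t=5ms (window 1): DENY
  req#11 t=5ms (window 1): DENY
  req#12 t=5ms (window 1): DENY
  req#13 t=5ms (window 1): DENY
  req#14 t=5ms (window 1): DENY
  req#15 t=5ms (window 1): DENY
  req#16 t=5ms (window 1): DENY
  req#17 t=6ms (window 2): ALLOW
  req#18 t=7ms (window 2): ALLOW
  req#19 t=8ms (window 2): DENY
  req#20 t=8ms (window 2): DENY
  req#21 t=8ms (window 2): DENY
  req#22 t=8ms (window 2): DENY

Allowed counts by window: 2 2 2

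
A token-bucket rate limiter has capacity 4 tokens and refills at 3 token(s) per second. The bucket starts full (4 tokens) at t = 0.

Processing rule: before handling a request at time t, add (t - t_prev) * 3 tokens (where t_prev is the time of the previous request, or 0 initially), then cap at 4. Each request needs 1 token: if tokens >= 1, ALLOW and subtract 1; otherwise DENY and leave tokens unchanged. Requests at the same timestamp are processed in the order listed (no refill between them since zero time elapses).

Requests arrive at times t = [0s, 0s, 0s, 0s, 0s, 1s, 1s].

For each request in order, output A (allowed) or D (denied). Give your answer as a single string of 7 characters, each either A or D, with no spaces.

Simulating step by step:
  req#1 t=0s: ALLOW
  req#2 t=0s: ALLOW
  req#3 t=0s: ALLOW
  req#4 t=0s: ALLOW
  req#5 t=0s: DENY
  req#6 t=1s: ALLOW
  req#7 t=1s: ALLOW

Answer: AAAADAA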